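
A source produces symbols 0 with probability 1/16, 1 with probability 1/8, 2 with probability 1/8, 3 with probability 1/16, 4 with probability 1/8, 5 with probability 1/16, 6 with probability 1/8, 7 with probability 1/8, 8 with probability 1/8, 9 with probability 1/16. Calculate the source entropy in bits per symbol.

3.25 bits

Each probability is a power of 1/2, so log₂(1/p) is an integer.
H = Σ p·log₂(1/p) = 1/16·4 + 1/8·3 + 1/8·3 + 1/16·4 + 1/8·3 + 1/16·4 + 1/8·3 + 1/8·3 + 1/8·3 + 1/16·4 = 3.25 bits.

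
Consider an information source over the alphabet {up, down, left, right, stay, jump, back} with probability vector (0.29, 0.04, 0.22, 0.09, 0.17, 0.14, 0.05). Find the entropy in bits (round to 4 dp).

2.5447 bits

H = −Σ pᵢ log₂ pᵢ.
−0.29·log₂(0.29) = 0.5179
−0.04·log₂(0.04) = 0.1858
−0.22·log₂(0.22) = 0.4806
−0.09·log₂(0.09) = 0.3127
−0.17·log₂(0.17) = 0.4346
−0.14·log₂(0.14) = 0.3971
−0.05·log₂(0.05) = 0.2161
Sum ≈ 2.5447 → 2.5447 bits.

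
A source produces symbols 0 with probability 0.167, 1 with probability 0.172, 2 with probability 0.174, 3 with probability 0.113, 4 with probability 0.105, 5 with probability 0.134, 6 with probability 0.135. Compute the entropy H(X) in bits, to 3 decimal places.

H = −Σ pᵢ log₂ pᵢ.
−0.167·log₂(0.167) = 0.4312
−0.172·log₂(0.172) = 0.4368
−0.174·log₂(0.174) = 0.4390
−0.113·log₂(0.113) = 0.3555
−0.105·log₂(0.105) = 0.3414
−0.134·log₂(0.134) = 0.3886
−0.135·log₂(0.135) = 0.3900
Sum ≈ 2.7824 → 2.782 bits.

2.782 bits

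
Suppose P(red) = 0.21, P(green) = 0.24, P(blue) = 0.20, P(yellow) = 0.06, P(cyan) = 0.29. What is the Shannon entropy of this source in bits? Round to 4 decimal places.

H = −Σ pᵢ log₂ pᵢ.
−0.21·log₂(0.21) = 0.4728
−0.24·log₂(0.24) = 0.4941
−0.20·log₂(0.20) = 0.4644
−0.06·log₂(0.06) = 0.2435
−0.29·log₂(0.29) = 0.5179
Sum ≈ 2.1928 → 2.1928 bits.

2.1928 bits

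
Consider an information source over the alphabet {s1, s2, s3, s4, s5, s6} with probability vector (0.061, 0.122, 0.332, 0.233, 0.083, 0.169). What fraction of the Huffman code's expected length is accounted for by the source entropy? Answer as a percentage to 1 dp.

98.2%

Entropy H = −Σ p log₂ p ≈ 2.3657 bits.
Huffman merges: 61/1000+83/1000→18/125; 61/500+18/125→133/500; 169/1000+233/1000→201/500; 133/500+83/250→299/500; 201/500+299/500→1. L = 241/100 ≈ 2.4100.
Efficiency = H/L = 2.3657/2.4100 = 98.2%.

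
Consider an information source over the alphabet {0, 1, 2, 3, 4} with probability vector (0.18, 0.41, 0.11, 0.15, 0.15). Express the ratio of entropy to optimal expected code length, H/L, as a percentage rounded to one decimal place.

98.4%

Entropy H = −Σ p log₂ p ≈ 2.1441 bits.
Huffman merges: 11/100+3/20→13/50; 3/20+9/50→33/100; 13/50+33/100→59/100; 41/100+59/100→1. L = 109/50 ≈ 2.1800.
Efficiency = H/L = 2.1441/2.1800 = 98.4%.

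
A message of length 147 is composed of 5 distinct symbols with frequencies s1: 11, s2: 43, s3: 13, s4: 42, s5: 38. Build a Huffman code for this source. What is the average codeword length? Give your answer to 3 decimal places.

2.163 bits/symbol

Probabilities are the counts divided by 147.
Repeatedly combine the two least-probable nodes; the expected code length is the sum of the merged weights.
merge 11/147 + 13/147 → 8/49
merge 8/49 + 38/147 → 62/147
merge 2/7 + 43/147 → 85/147
merge 62/147 + 85/147 → 1
L = 8/49 + 62/147 + 85/147 + 1 = 106/49 ≈ 2.163 bits/symbol.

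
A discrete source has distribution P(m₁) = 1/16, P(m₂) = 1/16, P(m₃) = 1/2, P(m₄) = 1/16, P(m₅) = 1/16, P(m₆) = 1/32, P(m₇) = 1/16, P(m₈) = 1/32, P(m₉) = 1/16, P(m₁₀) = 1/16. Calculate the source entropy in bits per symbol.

Each probability is a power of 1/2, so log₂(1/p) is an integer.
H = Σ p·log₂(1/p) = 1/16·4 + 1/16·4 + 1/2·1 + 1/16·4 + 1/16·4 + 1/32·5 + 1/16·4 + 1/32·5 + 1/16·4 + 1/16·4 = 2.5625 bits.

2.5625 bits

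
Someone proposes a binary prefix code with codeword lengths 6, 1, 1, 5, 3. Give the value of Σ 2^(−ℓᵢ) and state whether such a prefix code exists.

1.171875; no

With common denominator 2^6 = 64: Σ 2^(−ℓᵢ) = 1/64 + 32/64 + 32/64 + 2/64 + 8/64 = 75/64 = 1.171875.
Kraft's inequality requires Σ ≤ 1; here Σ = 1.171875 > 1, so no such prefix code exists.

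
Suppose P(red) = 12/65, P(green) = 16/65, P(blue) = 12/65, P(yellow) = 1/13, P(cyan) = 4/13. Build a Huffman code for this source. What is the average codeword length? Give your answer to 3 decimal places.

2.262 bits/symbol

Repeatedly combine the two least-probable nodes; the expected code length is the sum of the merged weights.
merge 1/13 + 12/65 → 17/65
merge 12/65 + 16/65 → 28/65
merge 17/65 + 4/13 → 37/65
merge 28/65 + 37/65 → 1
L = 17/65 + 28/65 + 37/65 + 1 = 147/65 ≈ 2.262 bits/symbol.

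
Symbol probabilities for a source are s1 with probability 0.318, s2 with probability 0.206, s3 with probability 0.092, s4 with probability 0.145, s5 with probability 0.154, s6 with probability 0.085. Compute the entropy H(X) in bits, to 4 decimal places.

H = −Σ pᵢ log₂ pᵢ.
−0.318·log₂(0.318) = 0.5256
−0.206·log₂(0.206) = 0.4695
−0.092·log₂(0.092) = 0.3167
−0.145·log₂(0.145) = 0.4040
−0.154·log₂(0.154) = 0.4156
−0.085·log₂(0.085) = 0.3023
Sum ≈ 2.4337 → 2.4337 bits.

2.4337 bits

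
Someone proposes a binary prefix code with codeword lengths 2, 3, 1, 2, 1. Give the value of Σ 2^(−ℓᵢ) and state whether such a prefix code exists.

With common denominator 2^3 = 8: Σ 2^(−ℓᵢ) = 2/8 + 1/8 + 4/8 + 2/8 + 4/8 = 13/8 = 1.625.
Kraft's inequality requires Σ ≤ 1; here Σ = 1.625 > 1, so no such prefix code exists.

1.625; no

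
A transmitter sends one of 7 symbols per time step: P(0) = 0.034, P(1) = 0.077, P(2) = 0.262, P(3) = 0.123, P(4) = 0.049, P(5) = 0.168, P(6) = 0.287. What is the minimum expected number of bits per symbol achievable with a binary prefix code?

Repeatedly combine the two least-probable nodes; the expected code length is the sum of the merged weights.
merge 17/500 + 49/1000 → 83/1000
merge 77/1000 + 83/1000 → 4/25
merge 123/1000 + 4/25 → 283/1000
merge 21/125 + 131/500 → 43/100
merge 283/1000 + 287/1000 → 57/100
merge 43/100 + 57/100 → 1
L = 83/1000 + 4/25 + 283/1000 + 43/100 + 57/100 + 1 = 1263/500 = 2.526 bits/symbol.

2.526 bits/symbol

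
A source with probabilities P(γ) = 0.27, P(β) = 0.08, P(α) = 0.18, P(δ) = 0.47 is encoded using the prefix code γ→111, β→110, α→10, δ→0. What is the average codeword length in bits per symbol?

L̄ = Σ pᵢ·ℓᵢ = 0.27·3 + 0.08·3 + 0.18·2 + 0.47·1 = 1.88 bits/symbol.

1.88 bits/symbol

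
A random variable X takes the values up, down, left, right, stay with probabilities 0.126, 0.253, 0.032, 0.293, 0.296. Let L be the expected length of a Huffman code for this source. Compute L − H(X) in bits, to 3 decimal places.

Entropy H = −Σ p log₂ p ≈ 2.0759 bits.
Huffman merges: 4/125+63/500→79/500; 79/500+253/1000→411/1000; 293/1000+37/125→589/1000; 411/1000+589/1000→1. L = 1079/500 ≈ 2.1580.
L − H = 2.1580 − 2.0759 = 0.082 bits.

0.082 bits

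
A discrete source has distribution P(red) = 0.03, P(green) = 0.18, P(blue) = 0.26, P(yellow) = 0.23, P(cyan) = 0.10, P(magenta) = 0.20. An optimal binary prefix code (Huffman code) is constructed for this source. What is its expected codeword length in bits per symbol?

Repeatedly combine the two least-probable nodes; the expected code length is the sum of the merged weights.
merge 3/100 + 1/10 → 13/100
merge 13/100 + 9/50 → 31/100
merge 1/5 + 23/100 → 43/100
merge 13/50 + 31/100 → 57/100
merge 43/100 + 57/100 → 1
L = 13/100 + 31/100 + 43/100 + 57/100 + 1 = 61/25 = 2.44 bits/symbol.

2.44 bits/symbol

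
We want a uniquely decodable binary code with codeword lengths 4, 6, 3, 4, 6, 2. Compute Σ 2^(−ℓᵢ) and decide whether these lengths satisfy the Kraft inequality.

0.53125; yes

With common denominator 2^6 = 64: Σ 2^(−ℓᵢ) = 4/64 + 1/64 + 8/64 + 4/64 + 1/64 + 16/64 = 34/64 = 0.53125.
Kraft's inequality requires Σ ≤ 1; here Σ = 0.53125 ≤ 1, so such a prefix code exists.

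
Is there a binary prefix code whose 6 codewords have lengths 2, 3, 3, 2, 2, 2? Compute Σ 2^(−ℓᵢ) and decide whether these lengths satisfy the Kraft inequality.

With common denominator 2^3 = 8: Σ 2^(−ℓᵢ) = 2/8 + 1/8 + 1/8 + 2/8 + 2/8 + 2/8 = 10/8 = 1.25.
Kraft's inequality requires Σ ≤ 1; here Σ = 1.25 > 1, so no such prefix code exists.

1.25; no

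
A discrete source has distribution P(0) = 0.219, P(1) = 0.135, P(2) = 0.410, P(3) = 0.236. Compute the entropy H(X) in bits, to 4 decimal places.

1.8888 bits

H = −Σ pᵢ log₂ pᵢ.
−0.219·log₂(0.219) = 0.4798
−0.135·log₂(0.135) = 0.3900
−0.410·log₂(0.410) = 0.5274
−0.236·log₂(0.236) = 0.4916
Sum ≈ 1.8888 → 1.8888 bits.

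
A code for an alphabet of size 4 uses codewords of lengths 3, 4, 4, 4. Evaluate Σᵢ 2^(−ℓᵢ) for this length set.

With common denominator 2^4 = 16: Σ 2^(−ℓᵢ) = 2/16 + 1/16 + 1/16 + 1/16 = 5/16 = 0.3125.

0.3125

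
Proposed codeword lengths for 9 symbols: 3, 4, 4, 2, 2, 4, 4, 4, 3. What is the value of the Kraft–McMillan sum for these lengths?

With common denominator 2^4 = 16: Σ 2^(−ℓᵢ) = 2/16 + 1/16 + 1/16 + 4/16 + 4/16 + 1/16 + 1/16 + 1/16 + 2/16 = 17/16 = 1.0625.

1.0625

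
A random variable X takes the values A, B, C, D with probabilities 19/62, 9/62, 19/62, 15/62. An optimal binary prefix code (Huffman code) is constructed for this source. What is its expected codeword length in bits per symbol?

Repeatedly combine the two least-probable nodes; the expected code length is the sum of the merged weights.
merge 9/62 + 15/62 → 12/31
merge 19/62 + 19/62 → 19/31
merge 12/31 + 19/31 → 1
L = 12/31 + 19/31 + 1 = 2 bits/symbol.

2 bits/symbol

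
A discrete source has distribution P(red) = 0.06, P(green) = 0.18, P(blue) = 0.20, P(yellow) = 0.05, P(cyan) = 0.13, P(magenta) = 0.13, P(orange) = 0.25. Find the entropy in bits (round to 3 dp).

2.635 bits

H = −Σ pᵢ log₂ pᵢ.
−0.06·log₂(0.06) = 0.2435
−0.18·log₂(0.18) = 0.4453
−0.20·log₂(0.20) = 0.4644
−0.05·log₂(0.05) = 0.2161
−0.13·log₂(0.13) = 0.3826
−0.13·log₂(0.13) = 0.3826
−0.25·log₂(0.25) = 0.5000
Sum ≈ 2.6346 → 2.635 bits.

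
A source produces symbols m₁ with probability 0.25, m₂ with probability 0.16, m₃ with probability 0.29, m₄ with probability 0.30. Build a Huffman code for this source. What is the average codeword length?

2 bits/symbol

Repeatedly combine the two least-probable nodes; the expected code length is the sum of the merged weights.
merge 4/25 + 1/4 → 41/100
merge 29/100 + 3/10 → 59/100
merge 41/100 + 59/100 → 1
L = 41/100 + 59/100 + 1 = 2 bits/symbol.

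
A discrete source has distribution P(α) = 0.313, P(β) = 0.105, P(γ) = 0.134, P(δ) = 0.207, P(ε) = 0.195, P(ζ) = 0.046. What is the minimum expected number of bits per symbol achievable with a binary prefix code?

2.436 bits/symbol

Repeatedly combine the two least-probable nodes; the expected code length is the sum of the merged weights.
merge 23/500 + 21/200 → 151/1000
merge 67/500 + 151/1000 → 57/200
merge 39/200 + 207/1000 → 201/500
merge 57/200 + 313/1000 → 299/500
merge 201/500 + 299/500 → 1
L = 151/1000 + 57/200 + 201/500 + 299/500 + 1 = 609/250 = 2.436 bits/symbol.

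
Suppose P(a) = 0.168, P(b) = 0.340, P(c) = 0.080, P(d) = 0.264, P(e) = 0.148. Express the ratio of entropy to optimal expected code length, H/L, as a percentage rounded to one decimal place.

97.3%

Entropy H = −Σ p log₂ p ≈ 2.1682 bits.
Huffman merges: 2/25+37/250→57/250; 21/125+57/250→99/250; 33/125+17/50→151/250; 99/250+151/250→1. L = 557/250 ≈ 2.2280.
Efficiency = H/L = 2.1682/2.2280 = 97.3%.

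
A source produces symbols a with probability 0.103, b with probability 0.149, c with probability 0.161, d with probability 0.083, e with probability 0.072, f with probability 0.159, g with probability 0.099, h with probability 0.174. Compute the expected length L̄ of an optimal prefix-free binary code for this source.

Repeatedly combine the two least-probable nodes; the expected code length is the sum of the merged weights.
merge 9/125 + 83/1000 → 31/200
merge 99/1000 + 103/1000 → 101/500
merge 149/1000 + 31/200 → 38/125
merge 159/1000 + 161/1000 → 8/25
merge 87/500 + 101/500 → 47/125
merge 38/125 + 8/25 → 78/125
merge 47/125 + 78/125 → 1
L = 31/200 + 101/500 + 38/125 + 8/25 + 47/125 + 78/125 + 1 = 2981/1000 = 2.981 bits/symbol.

2.981 bits/symbol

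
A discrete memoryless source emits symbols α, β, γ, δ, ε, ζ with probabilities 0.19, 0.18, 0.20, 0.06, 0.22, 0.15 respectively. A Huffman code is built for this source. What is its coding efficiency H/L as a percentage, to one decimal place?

96.9%

Entropy H = −Σ p log₂ p ≈ 2.4996 bits.
Huffman merges: 3/50+3/20→21/100; 9/50+19/100→37/100; 1/5+21/100→41/100; 11/50+37/100→59/100; 41/100+59/100→1. L = 129/50 ≈ 2.5800.
Efficiency = H/L = 2.4996/2.5800 = 96.9%.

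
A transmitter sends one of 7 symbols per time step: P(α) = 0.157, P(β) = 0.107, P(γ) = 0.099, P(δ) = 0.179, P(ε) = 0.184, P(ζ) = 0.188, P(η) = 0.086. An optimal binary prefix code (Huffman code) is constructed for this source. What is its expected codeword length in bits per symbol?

Repeatedly combine the two least-probable nodes; the expected code length is the sum of the merged weights.
merge 43/500 + 99/1000 → 37/200
merge 107/1000 + 157/1000 → 33/125
merge 179/1000 + 23/125 → 363/1000
merge 37/200 + 47/250 → 373/1000
merge 33/125 + 363/1000 → 627/1000
merge 373/1000 + 627/1000 → 1
L = 37/200 + 33/125 + 363/1000 + 373/1000 + 627/1000 + 1 = 703/250 = 2.812 bits/symbol.

2.812 bits/symbol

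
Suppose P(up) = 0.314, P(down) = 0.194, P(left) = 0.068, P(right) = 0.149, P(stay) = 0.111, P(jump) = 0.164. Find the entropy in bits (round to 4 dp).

2.4365 bits

H = −Σ pᵢ log₂ pᵢ.
−0.314·log₂(0.314) = 0.5247
−0.194·log₂(0.194) = 0.4590
−0.068·log₂(0.068) = 0.2637
−0.149·log₂(0.149) = 0.4092
−0.111·log₂(0.111) = 0.3520
−0.164·log₂(0.164) = 0.4278
Sum ≈ 2.4365 → 2.4365 bits.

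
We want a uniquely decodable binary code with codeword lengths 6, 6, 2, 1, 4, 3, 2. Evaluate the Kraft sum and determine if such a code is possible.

With common denominator 2^6 = 64: Σ 2^(−ℓᵢ) = 1/64 + 1/64 + 16/64 + 32/64 + 4/64 + 8/64 + 16/64 = 78/64 = 1.21875.
Kraft's inequality requires Σ ≤ 1; here Σ = 1.21875 > 1, so no such prefix code exists.

1.21875; no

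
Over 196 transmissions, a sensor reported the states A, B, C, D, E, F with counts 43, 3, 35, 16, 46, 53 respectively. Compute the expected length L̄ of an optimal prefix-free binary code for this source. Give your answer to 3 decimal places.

Probabilities are the counts divided by 196.
Repeatedly combine the two least-probable nodes; the expected code length is the sum of the merged weights.
merge 3/196 + 4/49 → 19/196
merge 19/196 + 5/28 → 27/98
merge 43/196 + 23/98 → 89/196
merge 53/196 + 27/98 → 107/196
merge 89/196 + 107/196 → 1
L = 19/196 + 27/98 + 89/196 + 107/196 + 1 = 465/196 ≈ 2.372 bits/symbol.

2.372 bits/symbol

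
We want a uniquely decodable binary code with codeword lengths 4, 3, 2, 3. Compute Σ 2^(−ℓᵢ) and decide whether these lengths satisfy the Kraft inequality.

With common denominator 2^4 = 16: Σ 2^(−ℓᵢ) = 1/16 + 2/16 + 4/16 + 2/16 = 9/16 = 0.5625.
Kraft's inequality requires Σ ≤ 1; here Σ = 0.5625 ≤ 1, so such a prefix code exists.

0.5625; yes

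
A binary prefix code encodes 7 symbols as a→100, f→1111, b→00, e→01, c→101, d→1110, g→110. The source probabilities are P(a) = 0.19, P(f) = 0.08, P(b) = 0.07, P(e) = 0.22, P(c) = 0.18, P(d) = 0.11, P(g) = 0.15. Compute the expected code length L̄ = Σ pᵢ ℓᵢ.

L̄ = Σ pᵢ·ℓᵢ = 0.19·3 + 0.08·4 + 0.07·2 + 0.22·2 + 0.18·3 + 0.11·4 + 0.15·3 = 2.9 bits/symbol.

2.9 bits/symbol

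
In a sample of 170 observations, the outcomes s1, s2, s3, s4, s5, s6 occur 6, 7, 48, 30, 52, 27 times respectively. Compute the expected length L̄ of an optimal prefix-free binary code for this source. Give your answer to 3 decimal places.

2.312 bits/symbol

Probabilities are the counts divided by 170.
Repeatedly combine the two least-probable nodes; the expected code length is the sum of the merged weights.
merge 3/85 + 7/170 → 13/170
merge 13/170 + 27/170 → 4/17
merge 3/17 + 4/17 → 7/17
merge 24/85 + 26/85 → 10/17
merge 7/17 + 10/17 → 1
L = 13/170 + 4/17 + 7/17 + 10/17 + 1 = 393/170 ≈ 2.312 bits/symbol.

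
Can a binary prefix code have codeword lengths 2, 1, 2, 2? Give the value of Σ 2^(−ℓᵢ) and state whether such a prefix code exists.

1.25; no

With common denominator 2^2 = 4: Σ 2^(−ℓᵢ) = 1/4 + 2/4 + 1/4 + 1/4 = 5/4 = 1.25.
Kraft's inequality requires Σ ≤ 1; here Σ = 1.25 > 1, so no such prefix code exists.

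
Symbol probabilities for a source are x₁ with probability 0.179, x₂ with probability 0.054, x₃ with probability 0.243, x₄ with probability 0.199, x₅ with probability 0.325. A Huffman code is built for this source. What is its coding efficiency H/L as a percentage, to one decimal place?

Entropy H = −Σ p log₂ p ≈ 2.1581 bits.
Huffman merges: 27/500+179/1000→233/1000; 199/1000+233/1000→54/125; 243/1000+13/40→71/125; 54/125+71/125→1. L = 2233/1000 ≈ 2.2330.
Efficiency = H/L = 2.1581/2.2330 = 96.6%.

96.6%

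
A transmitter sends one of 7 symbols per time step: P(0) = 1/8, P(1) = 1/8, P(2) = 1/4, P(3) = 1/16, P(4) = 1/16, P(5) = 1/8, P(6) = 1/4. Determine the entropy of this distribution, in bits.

2.625 bits

Each probability is a power of 1/2, so log₂(1/p) is an integer.
H = Σ p·log₂(1/p) = 1/8·3 + 1/8·3 + 1/4·2 + 1/16·4 + 1/16·4 + 1/8·3 + 1/4·2 = 2.625 bits.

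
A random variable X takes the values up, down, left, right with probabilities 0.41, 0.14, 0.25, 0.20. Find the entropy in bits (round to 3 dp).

H = −Σ pᵢ log₂ pᵢ.
−0.41·log₂(0.41) = 0.5274
−0.14·log₂(0.14) = 0.3971
−0.25·log₂(0.25) = 0.5000
−0.20·log₂(0.20) = 0.4644
Sum ≈ 1.8889 → 1.889 bits.

1.889 bits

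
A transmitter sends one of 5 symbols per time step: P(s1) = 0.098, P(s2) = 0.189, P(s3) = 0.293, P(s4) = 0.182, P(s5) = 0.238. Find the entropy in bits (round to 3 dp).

2.242 bits

H = −Σ pᵢ log₂ pᵢ.
−0.098·log₂(0.098) = 0.3284
−0.189·log₂(0.189) = 0.4543
−0.293·log₂(0.293) = 0.5189
−0.182·log₂(0.182) = 0.4474
−0.238·log₂(0.238) = 0.4929
Sum ≈ 2.2418 → 2.242 bits.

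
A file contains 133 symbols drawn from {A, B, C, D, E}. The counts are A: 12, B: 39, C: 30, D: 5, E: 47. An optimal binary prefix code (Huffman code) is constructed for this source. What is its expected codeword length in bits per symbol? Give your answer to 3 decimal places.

2.128 bits/symbol

Probabilities are the counts divided by 133.
Repeatedly combine the two least-probable nodes; the expected code length is the sum of the merged weights.
merge 5/133 + 12/133 → 17/133
merge 17/133 + 30/133 → 47/133
merge 39/133 + 47/133 → 86/133
merge 47/133 + 86/133 → 1
L = 17/133 + 47/133 + 86/133 + 1 = 283/133 ≈ 2.128 bits/symbol.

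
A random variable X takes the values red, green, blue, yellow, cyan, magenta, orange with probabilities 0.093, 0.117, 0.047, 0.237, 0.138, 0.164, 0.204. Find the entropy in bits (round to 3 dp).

2.670 bits

H = −Σ pᵢ log₂ pᵢ.
−0.093·log₂(0.093) = 0.3187
−0.117·log₂(0.117) = 0.3622
−0.047·log₂(0.047) = 0.2073
−0.237·log₂(0.237) = 0.4923
−0.138·log₂(0.138) = 0.3943
−0.164·log₂(0.164) = 0.4278
−0.204·log₂(0.204) = 0.4678
Sum ≈ 2.6703 → 2.670 bits.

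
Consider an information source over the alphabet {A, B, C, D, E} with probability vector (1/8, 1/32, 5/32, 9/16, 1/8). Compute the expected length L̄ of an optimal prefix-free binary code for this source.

1.875 bits/symbol

Repeatedly combine the two least-probable nodes; the expected code length is the sum of the merged weights.
merge 1/32 + 1/8 → 5/32
merge 1/8 + 5/32 → 9/32
merge 5/32 + 9/32 → 7/16
merge 7/16 + 9/16 → 1
L = 5/32 + 9/32 + 7/16 + 1 = 15/8 = 1.875 bits/symbol.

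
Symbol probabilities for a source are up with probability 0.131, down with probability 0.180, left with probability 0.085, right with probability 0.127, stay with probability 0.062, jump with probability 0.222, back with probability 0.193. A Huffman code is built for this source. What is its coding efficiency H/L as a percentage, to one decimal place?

98.8%

Entropy H = −Σ p log₂ p ≈ 2.6986 bits.
Huffman merges: 31/500+17/200→147/1000; 127/1000+131/1000→129/500; 147/1000+9/50→327/1000; 193/1000+111/500→83/200; 129/500+327/1000→117/200; 83/200+117/200→1. L = 683/250 ≈ 2.7320.
Efficiency = H/L = 2.6986/2.7320 = 98.8%.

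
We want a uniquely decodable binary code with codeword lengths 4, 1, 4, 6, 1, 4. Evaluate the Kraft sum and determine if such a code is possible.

With common denominator 2^6 = 64: Σ 2^(−ℓᵢ) = 4/64 + 32/64 + 4/64 + 1/64 + 32/64 + 4/64 = 77/64 = 1.203125.
Kraft's inequality requires Σ ≤ 1; here Σ = 1.203125 > 1, so no such prefix code exists.

1.203125; no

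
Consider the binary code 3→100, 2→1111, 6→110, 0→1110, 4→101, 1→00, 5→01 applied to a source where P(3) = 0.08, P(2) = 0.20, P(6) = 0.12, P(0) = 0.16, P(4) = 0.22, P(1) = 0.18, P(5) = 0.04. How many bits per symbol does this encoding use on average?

3.14 bits/symbol

L̄ = Σ pᵢ·ℓᵢ = 0.08·3 + 0.20·4 + 0.12·3 + 0.16·4 + 0.22·3 + 0.18·2 + 0.04·2 = 3.14 bits/symbol.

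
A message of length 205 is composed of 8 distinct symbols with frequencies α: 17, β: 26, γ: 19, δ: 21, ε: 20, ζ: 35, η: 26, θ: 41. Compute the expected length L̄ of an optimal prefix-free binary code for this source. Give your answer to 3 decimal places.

Probabilities are the counts divided by 205.
Repeatedly combine the two least-probable nodes; the expected code length is the sum of the merged weights.
merge 17/205 + 19/205 → 36/205
merge 4/41 + 21/205 → 1/5
merge 26/205 + 26/205 → 52/205
merge 7/41 + 36/205 → 71/205
merge 1/5 + 1/5 → 2/5
merge 52/205 + 71/205 → 3/5
merge 2/5 + 3/5 → 1
L = 36/205 + 1/5 + 52/205 + 71/205 + 2/5 + 3/5 + 1 = 122/41 ≈ 2.976 bits/symbol.

2.976 bits/symbol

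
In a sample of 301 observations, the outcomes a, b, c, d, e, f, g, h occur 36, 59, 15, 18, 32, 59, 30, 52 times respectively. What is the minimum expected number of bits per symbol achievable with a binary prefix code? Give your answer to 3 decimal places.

2.914 bits/symbol

Probabilities are the counts divided by 301.
Repeatedly combine the two least-probable nodes; the expected code length is the sum of the merged weights.
merge 15/301 + 18/301 → 33/301
merge 30/301 + 32/301 → 62/301
merge 33/301 + 36/301 → 69/301
merge 52/301 + 59/301 → 111/301
merge 59/301 + 62/301 → 121/301
merge 69/301 + 111/301 → 180/301
merge 121/301 + 180/301 → 1
L = 33/301 + 62/301 + 69/301 + 111/301 + 121/301 + 180/301 + 1 = 877/301 ≈ 2.914 bits/symbol.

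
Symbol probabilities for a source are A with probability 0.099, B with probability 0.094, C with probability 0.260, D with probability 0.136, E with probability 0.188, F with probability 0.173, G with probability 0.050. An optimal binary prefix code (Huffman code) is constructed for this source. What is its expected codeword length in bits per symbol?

2.696 bits/symbol

Repeatedly combine the two least-probable nodes; the expected code length is the sum of the merged weights.
merge 1/20 + 47/500 → 18/125
merge 99/1000 + 17/125 → 47/200
merge 18/125 + 173/1000 → 317/1000
merge 47/250 + 47/200 → 423/1000
merge 13/50 + 317/1000 → 577/1000
merge 423/1000 + 577/1000 → 1
L = 18/125 + 47/200 + 317/1000 + 423/1000 + 577/1000 + 1 = 337/125 = 2.696 bits/symbol.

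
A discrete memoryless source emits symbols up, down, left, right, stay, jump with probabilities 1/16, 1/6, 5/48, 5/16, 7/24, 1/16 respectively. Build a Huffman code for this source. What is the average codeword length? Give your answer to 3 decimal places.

Repeatedly combine the two least-probable nodes; the expected code length is the sum of the merged weights.
merge 1/16 + 1/16 → 1/8
merge 5/48 + 1/8 → 11/48
merge 1/6 + 11/48 → 19/48
merge 7/24 + 5/16 → 29/48
merge 19/48 + 29/48 → 1
L = 1/8 + 11/48 + 19/48 + 29/48 + 1 = 113/48 ≈ 2.354 bits/symbol.

2.354 bits/symbol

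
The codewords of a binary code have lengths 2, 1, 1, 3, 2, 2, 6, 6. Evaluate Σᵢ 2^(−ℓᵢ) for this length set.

With common denominator 2^6 = 64: Σ 2^(−ℓᵢ) = 16/64 + 32/64 + 32/64 + 8/64 + 16/64 + 16/64 + 1/64 + 1/64 = 122/64 = 1.90625.

1.90625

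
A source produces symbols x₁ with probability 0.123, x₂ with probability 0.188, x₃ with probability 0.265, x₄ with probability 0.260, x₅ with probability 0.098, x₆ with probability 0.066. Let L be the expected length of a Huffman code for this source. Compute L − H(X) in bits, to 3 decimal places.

Entropy H = −Σ p log₂ p ≈ 2.4254 bits.
Huffman merges: 33/500+49/500→41/250; 123/1000+41/250→287/1000; 47/250+13/50→56/125; 53/200+287/1000→69/125; 56/125+69/125→1. L = 2451/1000 ≈ 2.4510.
L − H = 2.4510 − 2.4254 = 0.026 bits.

0.026 bits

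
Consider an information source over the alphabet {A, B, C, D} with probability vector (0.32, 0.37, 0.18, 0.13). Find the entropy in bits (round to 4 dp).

H = −Σ pᵢ log₂ pᵢ.
−0.32·log₂(0.32) = 0.5260
−0.37·log₂(0.37) = 0.5307
−0.18·log₂(0.18) = 0.4453
−0.13·log₂(0.13) = 0.3826
Sum ≈ 1.8847 → 1.8847 bits.

1.8847 bits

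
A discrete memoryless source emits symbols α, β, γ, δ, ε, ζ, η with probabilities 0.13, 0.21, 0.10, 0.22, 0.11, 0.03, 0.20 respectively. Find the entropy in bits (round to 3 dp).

2.635 bits

H = −Σ pᵢ log₂ pᵢ.
−0.13·log₂(0.13) = 0.3826
−0.21·log₂(0.21) = 0.4728
−0.10·log₂(0.10) = 0.3322
−0.22·log₂(0.22) = 0.4806
−0.11·log₂(0.11) = 0.3503
−0.03·log₂(0.03) = 0.1518
−0.20·log₂(0.20) = 0.4644
Sum ≈ 2.6347 → 2.635 bits.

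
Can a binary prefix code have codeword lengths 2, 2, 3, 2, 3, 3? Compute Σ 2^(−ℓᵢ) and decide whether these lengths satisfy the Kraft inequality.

1.125; no

With common denominator 2^3 = 8: Σ 2^(−ℓᵢ) = 2/8 + 2/8 + 1/8 + 2/8 + 1/8 + 1/8 = 9/8 = 1.125.
Kraft's inequality requires Σ ≤ 1; here Σ = 1.125 > 1, so no such prefix code exists.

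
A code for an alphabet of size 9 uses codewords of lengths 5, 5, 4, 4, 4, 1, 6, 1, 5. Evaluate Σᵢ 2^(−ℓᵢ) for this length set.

With common denominator 2^6 = 64: Σ 2^(−ℓᵢ) = 2/64 + 2/64 + 4/64 + 4/64 + 4/64 + 32/64 + 1/64 + 32/64 + 2/64 = 83/64 = 1.296875.

1.296875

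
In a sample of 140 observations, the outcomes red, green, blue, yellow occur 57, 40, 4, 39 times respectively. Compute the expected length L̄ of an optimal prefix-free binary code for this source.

Probabilities are the counts divided by 140.
Repeatedly combine the two least-probable nodes; the expected code length is the sum of the merged weights.
merge 1/35 + 39/140 → 43/140
merge 2/7 + 43/140 → 83/140
merge 57/140 + 83/140 → 1
L = 43/140 + 83/140 + 1 = 19/10 = 1.9 bits/symbol.

1.9 bits/symbol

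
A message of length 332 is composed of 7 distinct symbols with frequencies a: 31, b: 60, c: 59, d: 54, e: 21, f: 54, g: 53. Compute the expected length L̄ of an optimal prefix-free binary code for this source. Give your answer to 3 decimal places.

Probabilities are the counts divided by 332.
Repeatedly combine the two least-probable nodes; the expected code length is the sum of the merged weights.
merge 21/332 + 31/332 → 13/83
merge 13/83 + 53/332 → 105/332
merge 27/166 + 27/166 → 27/83
merge 59/332 + 15/83 → 119/332
merge 105/332 + 27/83 → 213/332
merge 119/332 + 213/332 → 1
L = 13/83 + 105/332 + 27/83 + 119/332 + 213/332 + 1 = 929/332 ≈ 2.798 bits/symbol.

2.798 bits/symbol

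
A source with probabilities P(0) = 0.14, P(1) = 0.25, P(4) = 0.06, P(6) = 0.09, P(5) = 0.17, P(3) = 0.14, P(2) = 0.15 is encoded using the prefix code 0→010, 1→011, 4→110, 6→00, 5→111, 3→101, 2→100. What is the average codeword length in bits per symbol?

L̄ = Σ pᵢ·ℓᵢ = 0.14·3 + 0.25·3 + 0.06·3 + 0.09·2 + 0.17·3 + 0.14·3 + 0.15·3 = 2.91 bits/symbol.

2.91 bits/symbol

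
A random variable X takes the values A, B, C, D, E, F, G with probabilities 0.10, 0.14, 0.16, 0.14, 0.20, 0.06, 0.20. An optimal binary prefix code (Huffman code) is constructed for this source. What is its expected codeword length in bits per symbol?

2.76 bits/symbol

Repeatedly combine the two least-probable nodes; the expected code length is the sum of the merged weights.
merge 3/50 + 1/10 → 4/25
merge 7/50 + 7/50 → 7/25
merge 4/25 + 4/25 → 8/25
merge 1/5 + 1/5 → 2/5
merge 7/25 + 8/25 → 3/5
merge 2/5 + 3/5 → 1
L = 4/25 + 7/25 + 8/25 + 2/5 + 3/5 + 1 = 69/25 = 2.76 bits/symbol.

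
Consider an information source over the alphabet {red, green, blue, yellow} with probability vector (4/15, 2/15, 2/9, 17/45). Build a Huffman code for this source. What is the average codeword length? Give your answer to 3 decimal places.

1.978 bits/symbol

Repeatedly combine the two least-probable nodes; the expected code length is the sum of the merged weights.
merge 2/15 + 2/9 → 16/45
merge 4/15 + 16/45 → 28/45
merge 17/45 + 28/45 → 1
L = 16/45 + 28/45 + 1 = 89/45 ≈ 1.978 bits/symbol.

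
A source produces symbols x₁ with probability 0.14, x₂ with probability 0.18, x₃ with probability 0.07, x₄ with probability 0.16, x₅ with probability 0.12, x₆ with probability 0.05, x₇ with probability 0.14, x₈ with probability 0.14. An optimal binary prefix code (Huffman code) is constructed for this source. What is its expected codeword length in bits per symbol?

Repeatedly combine the two least-probable nodes; the expected code length is the sum of the merged weights.
merge 1/20 + 7/100 → 3/25
merge 3/25 + 3/25 → 6/25
merge 7/50 + 7/50 → 7/25
merge 7/50 + 4/25 → 3/10
merge 9/50 + 6/25 → 21/50
merge 7/25 + 3/10 → 29/50
merge 21/50 + 29/50 → 1
L = 3/25 + 6/25 + 7/25 + 3/10 + 21/50 + 29/50 + 1 = 147/50 = 2.94 bits/symbol.

2.94 bits/symbol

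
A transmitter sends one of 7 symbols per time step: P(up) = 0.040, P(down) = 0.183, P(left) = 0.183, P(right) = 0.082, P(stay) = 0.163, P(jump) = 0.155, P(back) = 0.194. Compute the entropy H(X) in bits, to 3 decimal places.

H = −Σ pᵢ log₂ pᵢ.
−0.040·log₂(0.040) = 0.1858
−0.183·log₂(0.183) = 0.4484
−0.183·log₂(0.183) = 0.4484
−0.082·log₂(0.082) = 0.2959
−0.163·log₂(0.163) = 0.4266
−0.155·log₂(0.155) = 0.4169
−0.194·log₂(0.194) = 0.4590
Sum ≈ 2.6808 → 2.681 bits.

2.681 bits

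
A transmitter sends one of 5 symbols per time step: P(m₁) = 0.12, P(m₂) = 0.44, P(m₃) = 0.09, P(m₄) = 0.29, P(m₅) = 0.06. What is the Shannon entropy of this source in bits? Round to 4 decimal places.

H = −Σ pᵢ log₂ pᵢ.
−0.12·log₂(0.12) = 0.3671
−0.44·log₂(0.44) = 0.5211
−0.09·log₂(0.09) = 0.3127
−0.29·log₂(0.29) = 0.5179
−0.06·log₂(0.06) = 0.2435
Sum ≈ 1.9623 → 1.9623 bits.

1.9623 bits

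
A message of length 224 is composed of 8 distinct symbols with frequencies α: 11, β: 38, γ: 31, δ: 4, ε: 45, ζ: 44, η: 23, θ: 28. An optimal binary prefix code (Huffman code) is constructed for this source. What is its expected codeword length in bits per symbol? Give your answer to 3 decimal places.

Probabilities are the counts divided by 224.
Repeatedly combine the two least-probable nodes; the expected code length is the sum of the merged weights.
merge 1/56 + 11/224 → 15/224
merge 15/224 + 23/224 → 19/112
merge 1/8 + 31/224 → 59/224
merge 19/112 + 19/112 → 19/56
merge 11/56 + 45/224 → 89/224
merge 59/224 + 19/56 → 135/224
merge 89/224 + 135/224 → 1
L = 15/224 + 19/112 + 59/224 + 19/56 + 89/224 + 135/224 + 1 = 159/56 ≈ 2.839 bits/symbol.

2.839 bits/symbol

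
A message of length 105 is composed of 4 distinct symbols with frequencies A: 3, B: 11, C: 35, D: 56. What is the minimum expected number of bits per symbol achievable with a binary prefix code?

Probabilities are the counts divided by 105.
Repeatedly combine the two least-probable nodes; the expected code length is the sum of the merged weights.
merge 1/35 + 11/105 → 2/15
merge 2/15 + 1/3 → 7/15
merge 7/15 + 8/15 → 1
L = 2/15 + 7/15 + 1 = 8/5 = 1.6 bits/symbol.

1.6 bits/symbol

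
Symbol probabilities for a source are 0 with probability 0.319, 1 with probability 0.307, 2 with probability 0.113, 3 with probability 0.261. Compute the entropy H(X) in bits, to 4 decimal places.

H = −Σ pᵢ log₂ pᵢ.
−0.319·log₂(0.319) = 0.5258
−0.307·log₂(0.307) = 0.5230
−0.113·log₂(0.113) = 0.3555
−0.261·log₂(0.261) = 0.5058
Sum ≈ 1.9101 → 1.9101 bits.

1.9101 bits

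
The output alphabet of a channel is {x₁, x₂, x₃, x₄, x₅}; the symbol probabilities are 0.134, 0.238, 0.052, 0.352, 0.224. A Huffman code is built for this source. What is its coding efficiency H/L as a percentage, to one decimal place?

Entropy H = −Σ p log₂ p ≈ 2.1170 bits.
Huffman merges: 13/250+67/500→93/500; 93/500+28/125→41/100; 119/500+44/125→59/100; 41/100+59/100→1. L = 1093/500 ≈ 2.1860.
Efficiency = H/L = 2.1170/2.1860 = 96.8%.

96.8%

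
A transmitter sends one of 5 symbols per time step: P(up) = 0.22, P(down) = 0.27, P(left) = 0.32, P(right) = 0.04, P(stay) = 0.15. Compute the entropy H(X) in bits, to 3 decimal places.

2.113 bits

H = −Σ pᵢ log₂ pᵢ.
−0.22·log₂(0.22) = 0.4806
−0.27·log₂(0.27) = 0.5100
−0.32·log₂(0.32) = 0.5260
−0.04·log₂(0.04) = 0.1858
−0.15·log₂(0.15) = 0.4105
Sum ≈ 2.1129 → 2.113 bits.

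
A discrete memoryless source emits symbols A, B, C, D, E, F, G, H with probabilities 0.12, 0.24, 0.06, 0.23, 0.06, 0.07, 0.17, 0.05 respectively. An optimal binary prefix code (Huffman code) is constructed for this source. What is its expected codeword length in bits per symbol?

Repeatedly combine the two least-probable nodes; the expected code length is the sum of the merged weights.
merge 1/20 + 3/50 → 11/100
merge 3/50 + 7/100 → 13/100
merge 11/100 + 3/25 → 23/100
merge 13/100 + 17/100 → 3/10
merge 23/100 + 23/100 → 23/50
merge 6/25 + 3/10 → 27/50
merge 23/50 + 27/50 → 1
L = 11/100 + 13/100 + 23/100 + 3/10 + 23/50 + 27/50 + 1 = 277/100 = 2.77 bits/symbol.

2.77 bits/symbol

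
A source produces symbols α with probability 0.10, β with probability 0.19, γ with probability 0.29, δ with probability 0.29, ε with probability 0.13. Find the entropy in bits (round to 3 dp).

H = −Σ pᵢ log₂ pᵢ.
−0.10·log₂(0.10) = 0.3322
−0.19·log₂(0.19) = 0.4552
−0.29·log₂(0.29) = 0.5179
−0.29·log₂(0.29) = 0.5179
−0.13·log₂(0.13) = 0.3826
Sum ≈ 2.2059 → 2.206 bits.

2.206 bits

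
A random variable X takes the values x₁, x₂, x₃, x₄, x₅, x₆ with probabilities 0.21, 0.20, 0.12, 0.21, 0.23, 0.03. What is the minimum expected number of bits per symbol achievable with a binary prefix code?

2.5 bits/symbol

Repeatedly combine the two least-probable nodes; the expected code length is the sum of the merged weights.
merge 3/100 + 3/25 → 3/20
merge 3/20 + 1/5 → 7/20
merge 21/100 + 21/100 → 21/50
merge 23/100 + 7/20 → 29/50
merge 21/50 + 29/50 → 1
L = 3/20 + 7/20 + 21/50 + 29/50 + 1 = 5/2 = 2.5 bits/symbol.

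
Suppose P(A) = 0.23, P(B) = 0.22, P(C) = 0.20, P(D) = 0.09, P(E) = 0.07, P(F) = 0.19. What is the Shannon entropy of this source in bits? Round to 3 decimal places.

H = −Σ pᵢ log₂ pᵢ.
−0.23·log₂(0.23) = 0.4877
−0.22·log₂(0.22) = 0.4806
−0.20·log₂(0.20) = 0.4644
−0.09·log₂(0.09) = 0.3127
−0.07·log₂(0.07) = 0.2686
−0.19·log₂(0.19) = 0.4552
Sum ≈ 2.4691 → 2.469 bits.

2.469 bits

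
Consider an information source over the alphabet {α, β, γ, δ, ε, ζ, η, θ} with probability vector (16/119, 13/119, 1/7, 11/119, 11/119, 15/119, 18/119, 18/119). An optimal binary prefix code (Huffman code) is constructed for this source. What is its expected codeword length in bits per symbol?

3 bits/symbol

Repeatedly combine the two least-probable nodes; the expected code length is the sum of the merged weights.
merge 11/119 + 11/119 → 22/119
merge 13/119 + 15/119 → 4/17
merge 16/119 + 1/7 → 33/119
merge 18/119 + 18/119 → 36/119
merge 22/119 + 4/17 → 50/119
merge 33/119 + 36/119 → 69/119
merge 50/119 + 69/119 → 1
L = 22/119 + 4/17 + 33/119 + 36/119 + 50/119 + 69/119 + 1 = 3 bits/symbol.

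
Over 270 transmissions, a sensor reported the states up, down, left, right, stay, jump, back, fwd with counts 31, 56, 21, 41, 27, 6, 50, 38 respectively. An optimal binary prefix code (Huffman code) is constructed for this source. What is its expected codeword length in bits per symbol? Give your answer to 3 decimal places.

Probabilities are the counts divided by 270.
Repeatedly combine the two least-probable nodes; the expected code length is the sum of the merged weights.
merge 1/45 + 7/90 → 1/10
merge 1/10 + 1/10 → 1/5
merge 31/270 + 19/135 → 23/90
merge 41/270 + 5/27 → 91/270
merge 1/5 + 28/135 → 11/27
merge 23/90 + 91/270 → 16/27
merge 11/27 + 16/27 → 1
L = 1/10 + 1/5 + 23/90 + 91/270 + 11/27 + 16/27 + 1 = 781/270 ≈ 2.893 bits/symbol.

2.893 bits/symbol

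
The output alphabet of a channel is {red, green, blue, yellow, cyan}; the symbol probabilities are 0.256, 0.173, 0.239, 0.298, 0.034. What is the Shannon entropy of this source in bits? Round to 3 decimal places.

H = −Σ pᵢ log₂ pᵢ.
−0.256·log₂(0.256) = 0.5032
−0.173·log₂(0.173) = 0.4379
−0.239·log₂(0.239) = 0.4935
−0.298·log₂(0.298) = 0.5205
−0.034·log₂(0.034) = 0.1659
Sum ≈ 2.1210 → 2.121 bits.

2.121 bits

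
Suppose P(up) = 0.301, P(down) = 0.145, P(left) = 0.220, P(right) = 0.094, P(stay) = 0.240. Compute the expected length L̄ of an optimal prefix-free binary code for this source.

2.239 bits/symbol

Repeatedly combine the two least-probable nodes; the expected code length is the sum of the merged weights.
merge 47/500 + 29/200 → 239/1000
merge 11/50 + 239/1000 → 459/1000
merge 6/25 + 301/1000 → 541/1000
merge 459/1000 + 541/1000 → 1
L = 239/1000 + 459/1000 + 541/1000 + 1 = 2239/1000 = 2.239 bits/symbol.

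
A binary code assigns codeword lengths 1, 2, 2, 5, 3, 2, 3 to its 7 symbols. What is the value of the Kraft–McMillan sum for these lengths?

1.53125

With common denominator 2^5 = 32: Σ 2^(−ℓᵢ) = 16/32 + 8/32 + 8/32 + 1/32 + 4/32 + 8/32 + 4/32 = 49/32 = 1.53125.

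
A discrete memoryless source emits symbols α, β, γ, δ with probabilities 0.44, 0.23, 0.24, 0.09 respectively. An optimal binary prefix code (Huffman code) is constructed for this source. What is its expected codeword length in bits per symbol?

Repeatedly combine the two least-probable nodes; the expected code length is the sum of the merged weights.
merge 9/100 + 23/100 → 8/25
merge 6/25 + 8/25 → 14/25
merge 11/25 + 14/25 → 1
L = 8/25 + 14/25 + 1 = 47/25 = 1.88 bits/symbol.

1.88 bits/symbol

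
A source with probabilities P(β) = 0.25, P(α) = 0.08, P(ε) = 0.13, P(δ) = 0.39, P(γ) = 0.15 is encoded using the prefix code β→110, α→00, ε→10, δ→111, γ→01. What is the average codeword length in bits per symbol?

2.64 bits/symbol

L̄ = Σ pᵢ·ℓᵢ = 0.25·3 + 0.08·2 + 0.13·2 + 0.39·3 + 0.15·2 = 2.64 bits/symbol.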